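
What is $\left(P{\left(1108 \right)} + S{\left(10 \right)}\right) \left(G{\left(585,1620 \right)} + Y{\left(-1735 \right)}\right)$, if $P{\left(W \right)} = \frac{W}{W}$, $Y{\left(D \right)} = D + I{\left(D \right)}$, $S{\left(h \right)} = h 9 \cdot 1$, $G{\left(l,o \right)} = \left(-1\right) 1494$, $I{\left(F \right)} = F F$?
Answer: $273636636$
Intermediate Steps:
$I{\left(F \right)} = F^{2}$
$G{\left(l,o \right)} = -1494$
$S{\left(h \right)} = 9 h$ ($S{\left(h \right)} = 9 h 1 = 9 h$)
$Y{\left(D \right)} = D + D^{2}$
$P{\left(W \right)} = 1$
$\left(P{\left(1108 \right)} + S{\left(10 \right)}\right) \left(G{\left(585,1620 \right)} + Y{\left(-1735 \right)}\right) = \left(1 + 9 \cdot 10\right) \left(-1494 - 1735 \left(1 - 1735\right)\right) = \left(1 + 90\right) \left(-1494 - -3008490\right) = 91 \left(-1494 + 3008490\right) = 91 \cdot 3006996 = 273636636$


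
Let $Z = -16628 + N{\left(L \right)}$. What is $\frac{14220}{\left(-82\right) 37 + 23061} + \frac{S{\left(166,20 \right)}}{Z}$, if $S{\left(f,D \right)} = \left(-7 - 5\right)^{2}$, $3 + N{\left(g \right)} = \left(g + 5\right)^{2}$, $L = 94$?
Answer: $\frac{47119356}{68392205} \approx 0.68896$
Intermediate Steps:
$N{\left(g \right)} = -3 + \left(5 + g\right)^{2}$ ($N{\left(g \right)} = -3 + \left(g + 5\right)^{2} = -3 + \left(5 + g\right)^{2}$)
$S{\left(f,D \right)} = 144$ ($S{\left(f,D \right)} = \left(-12\right)^{2} = 144$)
$Z = -6830$ ($Z = -16628 - \left(3 - \left(5 + 94\right)^{2}\right) = -16628 - \left(3 - 99^{2}\right) = -16628 + \left(-3 + 9801\right) = -16628 + 9798 = -6830$)
$\frac{14220}{\left(-82\right) 37 + 23061} + \frac{S{\left(166,20 \right)}}{Z} = \frac{14220}{\left(-82\right) 37 + 23061} + \frac{144}{-6830} = \frac{14220}{-3034 + 23061} + 144 \left(- \frac{1}{6830}\right) = \frac{14220}{20027} - \frac{72}{3415} = \frac{47119356}{68392205}$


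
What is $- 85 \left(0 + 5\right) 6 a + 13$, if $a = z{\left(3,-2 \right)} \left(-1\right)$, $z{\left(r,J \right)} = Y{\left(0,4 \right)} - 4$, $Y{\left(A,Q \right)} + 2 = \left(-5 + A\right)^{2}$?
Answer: $48463$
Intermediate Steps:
$Y{\left(A,Q \right)} = -2 + \left(-5 + A\right)^{2}$
$z{\left(r,J \right)} = 19$ ($z{\left(r,J \right)} = \left(-2 + \left(-5 + 0\right)^{2}\right) - 4 = \left(-2 + \left(-5\right)^{2}\right) - 4 = \left(-2 + 25\right) - 4 = 23 - 4 = 19$)
$a = -19$ ($a = 19 \left(-1\right) = -19$)
$- 85 \left(0 + 5\right) 6 a + 13 = - 85 \left(0 + 5\right) 6 \left(-19\right) + 13 = - 85 \cdot 5 \cdot 6 \left(-19\right) + 13 = - 85 \cdot 30 \left(-19\right) + 13 = \left(-85\right) \left(-570\right) + 13 = 48450 + 13 = 48463$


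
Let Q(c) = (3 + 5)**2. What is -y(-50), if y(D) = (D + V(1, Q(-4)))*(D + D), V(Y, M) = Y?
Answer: -4900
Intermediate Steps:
Q(c) = 64 (Q(c) = 8**2 = 64)
y(D) = 2*D*(1 + D) (y(D) = (D + 1)*(D + D) = (1 + D)*(2*D) = 2*D*(1 + D))
-y(-50) = -2*(-50)*(1 - 50) = -2*(-50)*(-49) = -1*4900 = -4900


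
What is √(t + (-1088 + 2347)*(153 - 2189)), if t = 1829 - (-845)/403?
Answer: 6*I*√68377630/31 ≈ 1600.5*I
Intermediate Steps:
t = 56764/31 (t = 1829 - (-845)/403 = 1829 - 1*(-65/31) = 1829 + 65/31 = 56764/31 ≈ 1831.1)
√(t + (-1088 + 2347)*(153 - 2189)) = √(56764/31 + (-1088 + 2347)*(153 - 2189)) = √(56764/31 + 1259*(-2036)) = √(56764/31 - 2563324) = √(-79406280/31) = 6*I*√68377630/31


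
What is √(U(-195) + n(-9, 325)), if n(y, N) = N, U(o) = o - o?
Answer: 5*√13 ≈ 18.028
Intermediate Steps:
U(o) = 0
√(U(-195) + n(-9, 325)) = √(0 + 325) = √325 = 5*√13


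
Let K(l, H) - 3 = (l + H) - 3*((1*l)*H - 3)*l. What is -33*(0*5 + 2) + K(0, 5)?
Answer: -58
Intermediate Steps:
K(l, H) = 3 + H + l - 3*l*(-3 + H*l) (K(l, H) = 3 + ((l + H) - 3*((1*l)*H - 3)*l) = 3 + ((H + l) - 3*(l*H - 3)*l) = 3 + ((H + l) - 3*(H*l - 3)*l) = 3 + ((H + l) - 3*(-3 + H*l)*l) = 3 + ((H + l) - 3*l*(-3 + H*l)) = 3 + (H + l - 3*l*(-3 + H*l)) = 3 + H + l - 3*l*(-3 + H*l))
-33*(0*5 + 2) + K(0, 5) = -33*(0*5 + 2) + (3 + 5 + 10*0 - 3*5*0**2) = -33*(0 + 2) + (3 + 5 + 0 - 3*5*0) = -33*2 + (3 + 5 + 0 + 0) = -66 + 8 = -58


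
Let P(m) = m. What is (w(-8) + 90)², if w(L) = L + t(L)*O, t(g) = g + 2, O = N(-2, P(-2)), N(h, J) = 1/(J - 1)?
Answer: 7056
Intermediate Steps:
N(h, J) = 1/(-1 + J)
O = -⅓ (O = 1/(-1 - 2) = 1/(-3) = -⅓ ≈ -0.33333)
t(g) = 2 + g
w(L) = -⅔ + 2*L/3 (w(L) = L + (2 + L)*(-⅓) = L + (-⅔ - L/3) = -⅔ + 2*L/3)
(w(-8) + 90)² = ((-⅔ + (⅔)*(-8)) + 90)² = ((-⅔ - 16/3) + 90)² = (-6 + 90)² = 84² = 7056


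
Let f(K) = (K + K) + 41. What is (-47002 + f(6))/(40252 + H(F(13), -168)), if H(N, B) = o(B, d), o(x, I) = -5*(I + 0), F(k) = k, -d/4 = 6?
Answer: -46949/40372 ≈ -1.1629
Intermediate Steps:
f(K) = 41 + 2*K (f(K) = 2*K + 41 = 41 + 2*K)
d = -24 (d = -4*6 = -24)
o(x, I) = -5*I
H(N, B) = 120 (H(N, B) = -5*(-24) = 120)
(-47002 + f(6))/(40252 + H(F(13), -168)) = (-47002 + (41 + 2*6))/(40252 + 120) = (-47002 + (41 + 12))/40372 = (-47002 + 53)*(1/40372) = -46949*1/40372 = -46949/40372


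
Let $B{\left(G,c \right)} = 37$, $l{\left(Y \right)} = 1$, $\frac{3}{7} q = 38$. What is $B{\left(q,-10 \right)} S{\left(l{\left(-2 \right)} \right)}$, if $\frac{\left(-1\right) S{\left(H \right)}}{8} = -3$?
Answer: $888$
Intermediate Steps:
$q = \frac{266}{3}$ ($q = \frac{7}{3} \cdot 38 = \frac{266}{3} \approx 88.667$)
$S{\left(H \right)} = 24$ ($S{\left(H \right)} = \left(-8\right) \left(-3\right) = 24$)
$B{\left(q,-10 \right)} S{\left(l{\left(-2 \right)} \right)} = 37 \cdot 24 = 888$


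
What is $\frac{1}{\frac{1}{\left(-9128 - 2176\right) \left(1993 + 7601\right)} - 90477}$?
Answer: $- \frac{108450576}{9812282764753} \approx -1.1053 \cdot 10^{-5}$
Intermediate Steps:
$\frac{1}{\frac{1}{\left(-9128 - 2176\right) \left(1993 + 7601\right)} - 90477} = \frac{1}{\frac{1}{\left(-11304\right) 9594} - 90477} = \frac{1}{\frac{1}{-108450576} - 90477} = \frac{1}{- \frac{1}{108450576} - 90477} = \frac{1}{- \frac{9812282764753}{108450576}} = - \frac{108450576}{9812282764753}$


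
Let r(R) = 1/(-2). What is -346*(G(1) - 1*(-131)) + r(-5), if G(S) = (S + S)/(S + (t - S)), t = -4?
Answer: -90307/2 ≈ -45154.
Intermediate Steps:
r(R) = -1/2
G(S) = -S/2 (G(S) = (S + S)/(S + (-4 - S)) = (2*S)/(-4) = (2*S)*(-1/4) = -S/2)
-346*(G(1) - 1*(-131)) + r(-5) = -346*(-1/2*1 - 1*(-131)) - 1/2 = -346*(-1/2 + 131) - 1/2 = -346*261/2 - 1/2 = -45153 - 1/2 = -90307/2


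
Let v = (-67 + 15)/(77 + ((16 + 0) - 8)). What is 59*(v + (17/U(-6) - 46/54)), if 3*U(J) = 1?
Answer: 6707474/2295 ≈ 2922.6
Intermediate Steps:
U(J) = ⅓ (U(J) = (⅓)*1 = ⅓)
v = -52/85 (v = -52/(77 + (16 - 8)) = -52/(77 + 8) = -52/85 ≈ -0.61176)
59*(v + (17/U(-6) - 46/54)) = 59*(-52/85 + (17/(⅓) - 46/54)) = 59*(-52/85 + (17*3 - 46*1/54)) = 59*(-52/85 + (51 - 23/27)) = 59*(-52/85 + 1354/27) = 59*(113686/2295) = 6707474/2295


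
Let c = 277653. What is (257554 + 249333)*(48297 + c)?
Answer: 165219817650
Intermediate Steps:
(257554 + 249333)*(48297 + c) = (257554 + 249333)*(48297 + 277653) = 506887*325950 = 165219817650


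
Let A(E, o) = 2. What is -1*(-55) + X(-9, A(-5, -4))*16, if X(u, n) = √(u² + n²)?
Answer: 55 + 16*√85 ≈ 202.51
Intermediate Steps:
X(u, n) = √(n² + u²)
-1*(-55) + X(-9, A(-5, -4))*16 = -1*(-55) + √(2² + (-9)²)*16 = 55 + √(4 + 81)*16 = 55 + √85*16 = 55 + 16*√85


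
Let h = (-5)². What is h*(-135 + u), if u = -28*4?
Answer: -6175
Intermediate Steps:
h = 25
u = -112
h*(-135 + u) = 25*(-135 - 112) = 25*(-247) = -6175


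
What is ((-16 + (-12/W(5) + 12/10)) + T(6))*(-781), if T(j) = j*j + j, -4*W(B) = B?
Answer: -143704/5 ≈ -28741.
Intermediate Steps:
W(B) = -B/4
T(j) = j + j² (T(j) = j² + j = j + j²)
((-16 + (-12/W(5) + 12/10)) + T(6))*(-781) = ((-16 + (-12/((-¼*5)) + 12/10)) + 6*(1 + 6))*(-781) = ((-16 + (-12/(-5/4) + 12*(⅒))) + 6*7)*(-781) = ((-16 + (-12*(-⅘) + 6/5)) + 42)*(-781) = ((-16 + (48/5 + 6/5)) + 42)*(-781) = ((-16 + 54/5) + 42)*(-781) = (-26/5 + 42)*(-781) = (184/5)*(-781) = -143704/5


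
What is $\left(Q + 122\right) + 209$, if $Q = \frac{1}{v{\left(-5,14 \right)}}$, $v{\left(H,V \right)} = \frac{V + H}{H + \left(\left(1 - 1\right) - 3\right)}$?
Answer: $\frac{2971}{9} \approx 330.11$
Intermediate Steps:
$v{\left(H,V \right)} = \frac{H + V}{-3 + H}$ ($v{\left(H,V \right)} = \frac{H + V}{H + \left(0 - 3\right)} = \frac{H + V}{H - 3} = \frac{H + V}{-3 + H}$)
$Q = - \frac{8}{9}$ ($Q = \frac{1}{\frac{1}{-3 - 5} \left(-5 + 14\right)} = \frac{1}{\frac{1}{-8} \cdot 9} = \frac{1}{\left(- \frac{1}{8}\right) 9} = \frac{1}{- \frac{9}{8}} = - \frac{8}{9} \approx -0.88889$)
$\left(Q + 122\right) + 209 = \left(- \frac{8}{9} + 122\right) + 209 = \frac{1090}{9} + 209 = \frac{2971}{9}$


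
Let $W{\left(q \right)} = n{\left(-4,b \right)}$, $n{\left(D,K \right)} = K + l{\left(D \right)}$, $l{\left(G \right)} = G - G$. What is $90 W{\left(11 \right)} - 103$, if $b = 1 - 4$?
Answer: $-373$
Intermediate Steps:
$l{\left(G \right)} = 0$
$b = -3$ ($b = 1 - 4 = -3$)
$n{\left(D,K \right)} = K$ ($n{\left(D,K \right)} = K + 0 = K$)
$W{\left(q \right)} = -3$
$90 W{\left(11 \right)} - 103 = 90 \left(-3\right) - 103 = -270 - 103 = -373$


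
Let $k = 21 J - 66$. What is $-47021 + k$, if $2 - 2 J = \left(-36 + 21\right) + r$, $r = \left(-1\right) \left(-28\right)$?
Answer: $- \frac{94405}{2} \approx -47203.0$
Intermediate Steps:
$r = 28$
$J = - \frac{11}{2}$ ($J = 1 - \frac{\left(-36 + 21\right) + 28}{2} = 1 - \frac{-15 + 28}{2} = 1 - \frac{13}{2} = - \frac{11}{2} \approx -5.5$)
$k = - \frac{363}{2}$ ($k = 21 \left(- \frac{11}{2}\right) - 66 = - \frac{231}{2} - 66 = - \frac{363}{2} \approx -181.5$)
$-47021 + k = -47021 - \frac{363}{2} = - \frac{94405}{2}$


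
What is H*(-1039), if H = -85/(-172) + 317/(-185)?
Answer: 40312161/31820 ≈ 1266.9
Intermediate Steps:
H = -38799/31820 (H = -85*(-1/172) + 317*(-1/185) = 85/172 - 317/185 = -38799/31820 ≈ -1.2193)
H*(-1039) = -38799/31820*(-1039) = 40312161/31820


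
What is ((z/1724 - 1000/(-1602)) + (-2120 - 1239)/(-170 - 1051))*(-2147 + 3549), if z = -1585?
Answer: 967581521377/281018034 ≈ 3443.1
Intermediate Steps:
((z/1724 - 1000/(-1602)) + (-2120 - 1239)/(-170 - 1051))*(-2147 + 3549) = ((-1585/1724 - 1000/(-1602)) + (-2120 - 1239)/(-170 - 1051))*(-2147 + 3549) = ((-1585*1/1724 - 1000*(-1/1602)) - 3359/(-1221))*1402 = ((-1585/1724 + 500/801) - 3359*(-1/1221))*1402 = (-407585/1380924 + 3359/1221)*1402 = (1380287477/562036068)*1402 = 967581521377/281018034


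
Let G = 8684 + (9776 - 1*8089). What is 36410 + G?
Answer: 46781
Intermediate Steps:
G = 10371 (G = 8684 + (9776 - 8089) = 8684 + 1687 = 10371)
36410 + G = 36410 + 10371 = 46781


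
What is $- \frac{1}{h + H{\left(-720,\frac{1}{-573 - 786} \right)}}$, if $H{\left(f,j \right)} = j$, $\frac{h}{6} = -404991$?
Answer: $\frac{1359}{3302296615} \approx 4.1153 \cdot 10^{-7}$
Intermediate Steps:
$h = -2429946$ ($h = 6 \left(-404991\right) = -2429946$)
$- \frac{1}{h + H{\left(-720,\frac{1}{-573 - 786} \right)}} = - \frac{1}{-2429946 + \frac{1}{-573 - 786}} = - \frac{1}{-2429946 + \frac{1}{-1359}} = - \frac{1}{-2429946 - \frac{1}{1359}} = - \frac{1}{- \frac{3302296615}{1359}} = \left(-1\right) \left(- \frac{1359}{3302296615}\right) = \frac{1359}{3302296615}$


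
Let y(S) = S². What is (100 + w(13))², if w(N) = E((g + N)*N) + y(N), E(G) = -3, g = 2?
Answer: 70756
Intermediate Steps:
w(N) = -3 + N²
(100 + w(13))² = (100 + (-3 + 13²))² = (100 + (-3 + 169))² = (100 + 166)² = 266² = 70756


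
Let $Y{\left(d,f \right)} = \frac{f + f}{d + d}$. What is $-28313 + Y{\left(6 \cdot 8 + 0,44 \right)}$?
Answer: $- \frac{339745}{12} \approx -28312.0$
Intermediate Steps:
$Y{\left(d,f \right)} = \frac{f}{d}$ ($Y{\left(d,f \right)} = \frac{2 f}{2 d} = 2 f \frac{1}{2 d} = \frac{f}{d}$)
$-28313 + Y{\left(6 \cdot 8 + 0,44 \right)} = -28313 + \frac{44}{6 \cdot 8 + 0} = -28313 + \frac{44}{48 + 0} = -28313 + \frac{44}{48} = -28313 + 44 \cdot \frac{1}{48} = -28313 + \frac{11}{12} = - \frac{339745}{12}$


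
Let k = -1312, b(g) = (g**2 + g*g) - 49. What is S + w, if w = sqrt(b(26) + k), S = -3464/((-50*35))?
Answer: 1732/875 + 3*I ≈ 1.9794 + 3.0*I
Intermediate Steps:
b(g) = -49 + 2*g**2 (b(g) = (g**2 + g**2) - 49 = 2*g**2 - 49 = -49 + 2*g**2)
S = 1732/875 (S = -3464/(-1750) = -3464*(-1/1750) = 1732/875 ≈ 1.9794)
w = 3*I (w = sqrt((-49 + 2*26**2) - 1312) = sqrt((-49 + 2*676) - 1312) = sqrt((-49 + 1352) - 1312) = sqrt(1303 - 1312) = sqrt(-9) = 3*I ≈ 3.0*I)
S + w = 1732/875 + 3*I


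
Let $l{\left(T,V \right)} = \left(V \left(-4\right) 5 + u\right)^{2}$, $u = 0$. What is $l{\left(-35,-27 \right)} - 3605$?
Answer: $287995$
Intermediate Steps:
$l{\left(T,V \right)} = 400 V^{2}$ ($l{\left(T,V \right)} = \left(V \left(-4\right) 5 + 0\right)^{2} = \left(- 4 V 5 + 0\right)^{2} = \left(- 20 V + 0\right)^{2} = \left(- 20 V\right)^{2} = 400 V^{2}$)
$l{\left(-35,-27 \right)} - 3605 = 400 \left(-27\right)^{2} - 3605 = 400 \cdot 729 - 3605 = 291600 - 3605 = 287995$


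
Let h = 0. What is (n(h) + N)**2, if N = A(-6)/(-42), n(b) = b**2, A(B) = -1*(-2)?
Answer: 1/441 ≈ 0.0022676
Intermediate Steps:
A(B) = 2
N = -1/21 (N = 2/(-42) = 2*(-1/42) = -1/21 ≈ -0.047619)
(n(h) + N)**2 = (0**2 - 1/21)**2 = (0 - 1/21)**2 = (-1/21)**2 = 1/441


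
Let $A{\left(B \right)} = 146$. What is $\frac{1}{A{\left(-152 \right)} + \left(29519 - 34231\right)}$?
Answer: $- \frac{1}{4566} \approx -0.00021901$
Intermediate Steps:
$\frac{1}{A{\left(-152 \right)} + \left(29519 - 34231\right)} = \frac{1}{146 + \left(29519 - 34231\right)} = \frac{1}{146 - 4712} = \frac{1}{-4566} = - \frac{1}{4566}$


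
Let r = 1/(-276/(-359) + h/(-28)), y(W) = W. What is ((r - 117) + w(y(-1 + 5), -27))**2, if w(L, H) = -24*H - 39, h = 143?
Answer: 459912729971776/1901744881 ≈ 2.4184e+5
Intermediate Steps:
w(L, H) = -39 - 24*H
r = -10052/43609 (r = 1/(-276/(-359) + 143/(-28)) = 1/(-276*(-1/359) + 143*(-1/28)) = 1/(276/359 - 143/28) = 1/(-43609/10052) = -10052/43609 ≈ -0.23050)
((r - 117) + w(y(-1 + 5), -27))**2 = ((-10052/43609 - 117) + (-39 - 24*(-27)))**2 = (-5112305/43609 + (-39 + 648))**2 = (-5112305/43609 + 609)**2 = (21445576/43609)**2 = 459912729971776/1901744881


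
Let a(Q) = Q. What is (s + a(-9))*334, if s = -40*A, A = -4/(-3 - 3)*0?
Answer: -3006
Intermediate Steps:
A = 0 (A = -4/(-6)*0 = -4*(-⅙)*0 = (⅔)*0 = 0)
s = 0 (s = -40*0 = 0)
(s + a(-9))*334 = (0 - 9)*334 = -9*334 = -3006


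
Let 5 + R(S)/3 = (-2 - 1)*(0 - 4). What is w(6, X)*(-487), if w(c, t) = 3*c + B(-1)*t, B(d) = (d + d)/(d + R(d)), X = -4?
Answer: -44804/5 ≈ -8960.8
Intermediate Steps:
R(S) = 21 (R(S) = -15 + 3*((-2 - 1)*(0 - 4)) = -15 + 3*(-3*(-4)) = -15 + 3*12 = -15 + 36 = 21)
B(d) = 2*d/(21 + d) (B(d) = (d + d)/(d + 21) = (2*d)/(21 + d) = 2*d/(21 + d))
w(c, t) = 3*c - t/10 (w(c, t) = 3*c + (2*(-1)/(21 - 1))*t = 3*c + (2*(-1)/20)*t = 3*c + (2*(-1)*(1/20))*t = 3*c - t/10)
w(6, X)*(-487) = (3*6 - ⅒*(-4))*(-487) = (18 + ⅖)*(-487) = (92/5)*(-487) = -44804/5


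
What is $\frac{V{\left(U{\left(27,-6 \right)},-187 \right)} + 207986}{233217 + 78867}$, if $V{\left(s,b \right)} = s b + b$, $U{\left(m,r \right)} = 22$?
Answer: $\frac{67895}{104028} \approx 0.65266$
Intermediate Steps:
$V{\left(s,b \right)} = b + b s$ ($V{\left(s,b \right)} = b s + b = b + b s$)
$\frac{V{\left(U{\left(27,-6 \right)},-187 \right)} + 207986}{233217 + 78867} = \frac{- 187 \left(1 + 22\right) + 207986}{233217 + 78867} = \frac{\left(-187\right) 23 + 207986}{312084} = \left(-4301 + 207986\right) \frac{1}{312084} = 203685 \cdot \frac{1}{312084} = \frac{67895}{104028}$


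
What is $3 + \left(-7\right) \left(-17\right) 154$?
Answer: $18329$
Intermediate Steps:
$3 + \left(-7\right) \left(-17\right) 154 = 3 + 119 \cdot 154 = 3 + 18326 = 18329$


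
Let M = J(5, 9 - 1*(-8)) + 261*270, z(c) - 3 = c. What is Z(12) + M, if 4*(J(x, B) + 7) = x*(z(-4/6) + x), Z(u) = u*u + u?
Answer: 423769/6 ≈ 70628.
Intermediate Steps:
Z(u) = u + u**2 (Z(u) = u**2 + u = u + u**2)
z(c) = 3 + c
J(x, B) = -7 + x*(7/3 + x)/4 (J(x, B) = -7 + (x*((3 - 4/6) + x))/4 = -7 + (x*((3 - 4*1/6) + x))/4 = -7 + (x*((3 - 2/3) + x))/4 = -7 + (x*(7/3 + x))/4 = -7 + x*(7/3 + x)/4)
M = 422833/6 (M = (-7 + (1/4)*5**2 + (7/12)*5) + 261*270 = (-7 + (1/4)*25 + 35/12) + 70470 = (-7 + 25/4 + 35/12) + 70470 = 13/6 + 70470 = 422833/6 ≈ 70472.)
Z(12) + M = 12*(1 + 12) + 422833/6 = 12*13 + 422833/6 = 156 + 422833/6 = 423769/6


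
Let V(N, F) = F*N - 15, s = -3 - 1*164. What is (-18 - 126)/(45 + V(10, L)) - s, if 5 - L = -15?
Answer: 19133/115 ≈ 166.37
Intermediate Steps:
s = -167 (s = -3 - 164 = -167)
L = 20 (L = 5 - 1*(-15) = 5 + 15 = 20)
V(N, F) = -15 + F*N
(-18 - 126)/(45 + V(10, L)) - s = (-18 - 126)/(45 + (-15 + 20*10)) - 1*(-167) = -144/(45 + (-15 + 200)) + 167 = -144/(45 + 185) + 167 = -144/230 + 167 = -144*1/230 + 167 = -72/115 + 167 = 19133/115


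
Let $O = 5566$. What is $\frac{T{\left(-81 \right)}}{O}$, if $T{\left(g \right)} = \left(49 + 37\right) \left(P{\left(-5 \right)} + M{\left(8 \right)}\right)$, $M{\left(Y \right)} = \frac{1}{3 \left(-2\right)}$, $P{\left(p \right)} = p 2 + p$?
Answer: $- \frac{3913}{16698} \approx -0.23434$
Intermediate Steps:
$P{\left(p \right)} = 3 p$ ($P{\left(p \right)} = 2 p + p = 3 p$)
$M{\left(Y \right)} = - \frac{1}{6}$ ($M{\left(Y \right)} = \frac{1}{3} \left(- \frac{1}{2}\right) = - \frac{1}{6}$)
$T{\left(g \right)} = - \frac{3913}{3}$ ($T{\left(g \right)} = \left(49 + 37\right) \left(3 \left(-5\right) - \frac{1}{6}\right) = 86 \left(-15 - \frac{1}{6}\right) = 86 \left(- \frac{91}{6}\right) = - \frac{3913}{3}$)
$\frac{T{\left(-81 \right)}}{O} = - \frac{3913}{3 \cdot 5566} = \left(- \frac{3913}{3}\right) \frac{1}{5566} = - \frac{3913}{16698}$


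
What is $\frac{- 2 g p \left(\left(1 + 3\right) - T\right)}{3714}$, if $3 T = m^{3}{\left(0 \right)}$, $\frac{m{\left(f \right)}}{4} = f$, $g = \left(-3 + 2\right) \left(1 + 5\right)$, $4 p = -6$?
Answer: $- \frac{12}{619} \approx -0.019386$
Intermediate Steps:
$p = - \frac{3}{2}$ ($p = \frac{1}{4} \left(-6\right) = - \frac{3}{2} \approx -1.5$)
$g = -6$ ($g = \left(-1\right) 6 = -6$)
$m{\left(f \right)} = 4 f$
$T = 0$ ($T = \frac{\left(4 \cdot 0\right)^{3}}{3} = \frac{0^{3}}{3} = \frac{1}{3} \cdot 0 = 0$)
$\frac{- 2 g p \left(\left(1 + 3\right) - T\right)}{3714} = \frac{\left(-2\right) \left(-6\right) \left(- \frac{3}{2}\right) \left(\left(1 + 3\right) - 0\right)}{3714} = 12 \left(- \frac{3}{2}\right) \left(4 + 0\right) \frac{1}{3714} = \left(-18\right) 4 \cdot \frac{1}{3714} = \left(-72\right) \frac{1}{3714} = - \frac{12}{619}$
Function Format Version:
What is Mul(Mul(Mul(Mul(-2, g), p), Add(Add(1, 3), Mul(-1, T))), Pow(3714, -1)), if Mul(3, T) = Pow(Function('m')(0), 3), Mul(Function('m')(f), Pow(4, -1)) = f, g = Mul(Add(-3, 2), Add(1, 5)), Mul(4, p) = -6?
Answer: Rational(-12, 619) ≈ -0.019386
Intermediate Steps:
p = Rational(-3, 2) (p = Mul(Rational(1, 4), -6) = Rational(-3, 2) ≈ -1.5000)
g = -6 (g = Mul(-1, 6) = -6)
Function('m')(f) = Mul(4, f)
T = 0 (T = Mul(Rational(1, 3), Pow(Mul(4, 0), 3)) = Mul(Rational(1, 3), Pow(0, 3)) = Mul(Rational(1, 3), 0) = 0)
Mul(Mul(Mul(Mul(-2, g), p), Add(Add(1, 3), Mul(-1, T))), Pow(3714, -1)) = Mul(Mul(Mul(Mul(-2, -6), Rational(-3, 2)), Add(Add(1, 3), Mul(-1, 0))), Pow(3714, -1)) = Mul(Mul(Mul(12, Rational(-3, 2)), Add(4, 0)), Rational(1, 3714)) = Mul(Mul(-18, 4), Rational(1, 3714)) = Mul(-72, Rational(1, 3714)) = Rational(-12, 619)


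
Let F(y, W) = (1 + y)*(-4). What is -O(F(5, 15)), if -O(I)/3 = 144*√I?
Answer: 864*I*√6 ≈ 2116.4*I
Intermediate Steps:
F(y, W) = -4 - 4*y
O(I) = -432*√I
-O(F(5, 15)) = -(-432)*√(-4 - 4*5) = -(-432)*√(-4 - 20) = -(-432)*√(-24) = -(-432)*2*I*√6 = -(-864)*I*√6 = 864*I*√6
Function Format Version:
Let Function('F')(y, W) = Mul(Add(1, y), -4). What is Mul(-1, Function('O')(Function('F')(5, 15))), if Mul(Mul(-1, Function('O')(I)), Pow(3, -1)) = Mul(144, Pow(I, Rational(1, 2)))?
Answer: Mul(864, I, Pow(6, Rational(1, 2))) ≈ Mul(2116.4, I)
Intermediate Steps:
Function('F')(y, W) = Add(-4, Mul(-4, y))
Function('O')(I) = Mul(-432, Pow(I, Rational(1, 2))) (Function('O')(I) = Mul(-3, Mul(144, Pow(I, Rational(1, 2)))) = Mul(-432, Pow(I, Rational(1, 2))))
Mul(-1, Function('O')(Function('F')(5, 15))) = Mul(-1, Mul(-432, Pow(Add(-4, Mul(-4, 5)), Rational(1, 2)))) = Mul(-1, Mul(-432, Pow(Add(-4, -20), Rational(1, 2)))) = Mul(-1, Mul(-432, Pow(-24, Rational(1, 2)))) = Mul(-1, Mul(-432, Mul(2, I, Pow(6, Rational(1, 2))))) = Mul(-1, Mul(-864, I, Pow(6, Rational(1, 2)))) = Mul(864, I, Pow(6, Rational(1, 2)))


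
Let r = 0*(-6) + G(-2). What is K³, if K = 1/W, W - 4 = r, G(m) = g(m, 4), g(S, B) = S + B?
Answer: 1/216 ≈ 0.0046296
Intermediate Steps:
g(S, B) = B + S
G(m) = 4 + m
r = 2 (r = 0*(-6) + (4 - 2) = 0 + 2 = 2)
W = 6 (W = 4 + 2 = 6)
K = ⅙ (K = 1/6 = ⅙ ≈ 0.16667)
K³ = (⅙)³ = 1/216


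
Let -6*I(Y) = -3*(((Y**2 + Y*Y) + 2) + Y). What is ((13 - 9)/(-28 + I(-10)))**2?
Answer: 1/289 ≈ 0.0034602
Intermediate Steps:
I(Y) = 1 + Y**2 + Y/2 (I(Y) = -(-1)*(((Y**2 + Y*Y) + 2) + Y)/2 = -(-1)*(((Y**2 + Y**2) + 2) + Y)/2 = -(-1)*((2*Y**2 + 2) + Y)/2 = -(-1)*((2 + 2*Y**2) + Y)/2 = -(-1)*(2 + Y + 2*Y**2)/2 = -(-6 - 6*Y**2 - 3*Y)/6 = 1 + Y**2 + Y/2)
((13 - 9)/(-28 + I(-10)))**2 = ((13 - 9)/(-28 + (1 + (-10)**2 + (1/2)*(-10))))**2 = (4/(-28 + (1 + 100 - 5)))**2 = (4/(-28 + 96))**2 = (4/68)**2 = (4*(1/68))**2 = (1/17)**2 = 1/289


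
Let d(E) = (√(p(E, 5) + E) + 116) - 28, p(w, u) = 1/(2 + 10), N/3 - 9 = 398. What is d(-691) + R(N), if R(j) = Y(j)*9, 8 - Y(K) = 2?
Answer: 142 + I*√24873/6 ≈ 142.0 + 26.285*I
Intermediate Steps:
N = 1221 (N = 27 + 3*398 = 27 + 1194 = 1221)
Y(K) = 6 (Y(K) = 8 - 1*2 = 8 - 2 = 6)
p(w, u) = 1/12
R(j) = 54 (R(j) = 6*9 = 54)
d(E) = 88 + √(1/12 + E) (d(E) = (√(1/12 + E) + 116) - 28 = (116 + √(1/12 + E)) - 28 = 88 + √(1/12 + E))
d(-691) + R(N) = (88 + √(3 + 36*(-691))/6) + 54 = (88 + √(3 - 24876)/6) + 54 = (88 + √(-24873)/6) + 54 = (88 + (I*√24873)/6) + 54 = (88 + I*√24873/6) + 54 = 142 + I*√24873/6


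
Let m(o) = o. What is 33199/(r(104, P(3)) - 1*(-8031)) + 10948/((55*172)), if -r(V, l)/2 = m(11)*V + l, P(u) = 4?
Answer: 18842466/2712655 ≈ 6.9461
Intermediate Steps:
r(V, l) = -22*V - 2*l (r(V, l) = -2*(11*V + l) = -2*(l + 11*V) = -22*V - 2*l)
33199/(r(104, P(3)) - 1*(-8031)) + 10948/((55*172)) = 33199/((-22*104 - 2*4) - 1*(-8031)) + 10948/((55*172)) = 33199/((-2288 - 8) + 8031) + 10948/9460 = 33199/(-2296 + 8031) + 10948*(1/9460) = 33199/5735 + 2737/2365 = 18842466/2712655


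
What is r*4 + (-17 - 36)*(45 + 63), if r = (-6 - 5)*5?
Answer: -5944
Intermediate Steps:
r = -55 (r = -11*5 = -55)
r*4 + (-17 - 36)*(45 + 63) = -55*4 + (-17 - 36)*(45 + 63) = -220 - 53*108 = -220 - 5724 = -5944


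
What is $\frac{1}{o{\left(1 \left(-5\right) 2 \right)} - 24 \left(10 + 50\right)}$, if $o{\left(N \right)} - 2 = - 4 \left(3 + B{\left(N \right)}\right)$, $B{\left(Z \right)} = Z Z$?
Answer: $- \frac{1}{1850} \approx -0.00054054$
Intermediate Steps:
$B{\left(Z \right)} = Z^{2}$
$o{\left(N \right)} = -10 - 4 N^{2}$ ($o{\left(N \right)} = 2 - 4 \left(3 + N^{2}\right) = 2 - \left(12 + 4 N^{2}\right) = -10 - 4 N^{2}$)
$\frac{1}{o{\left(1 \left(-5\right) 2 \right)} - 24 \left(10 + 50\right)} = \frac{1}{\left(-10 - 4 \left(1 \left(-5\right) 2\right)^{2}\right) - 24 \left(10 + 50\right)} = \frac{1}{\left(-10 - 4 \left(\left(-5\right) 2\right)^{2}\right) - 1440} = \frac{1}{\left(-10 - 4 \left(-10\right)^{2}\right) - 1440} = \frac{1}{\left(-10 - 400\right) - 1440} = \frac{1}{-410 - 1440} = \frac{1}{-1850} = - \frac{1}{1850}$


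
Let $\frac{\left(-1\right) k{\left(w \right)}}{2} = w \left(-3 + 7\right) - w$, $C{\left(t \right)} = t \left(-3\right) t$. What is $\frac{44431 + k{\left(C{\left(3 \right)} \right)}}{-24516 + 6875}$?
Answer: $- \frac{44593}{17641} \approx -2.5278$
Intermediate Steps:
$C{\left(t \right)} = - 3 t^{2}$ ($C{\left(t \right)} = - 3 t t = - 3 t^{2}$)
$k{\left(w \right)} = - 6 w$ ($k{\left(w \right)} = - 2 \left(w \left(-3 + 7\right) - w\right) = - 2 \left(w 4 - w\right) = - 2 \left(4 w - w\right) = - 2 \cdot 3 w = - 6 w$)
$\frac{44431 + k{\left(C{\left(3 \right)} \right)}}{-24516 + 6875} = \frac{44431 - 6 \left(- 3 \cdot 3^{2}\right)}{-24516 + 6875} = \frac{44431 - 6 \left(\left(-3\right) 9\right)}{-17641} = \left(44431 - -162\right) \left(- \frac{1}{17641}\right) = \left(44431 + 162\right) \left(- \frac{1}{17641}\right) = 44593 \left(- \frac{1}{17641}\right) = - \frac{44593}{17641}$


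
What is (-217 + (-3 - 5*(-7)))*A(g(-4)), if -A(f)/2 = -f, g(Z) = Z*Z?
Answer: -5920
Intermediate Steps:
g(Z) = Z**2
A(f) = 2*f (A(f) = -(-2)*f = 2*f)
(-217 + (-3 - 5*(-7)))*A(g(-4)) = (-217 + (-3 - 5*(-7)))*(2*(-4)**2) = (-217 + (-3 + 35))*(2*16) = (-217 + 32)*32 = -185*32 = -5920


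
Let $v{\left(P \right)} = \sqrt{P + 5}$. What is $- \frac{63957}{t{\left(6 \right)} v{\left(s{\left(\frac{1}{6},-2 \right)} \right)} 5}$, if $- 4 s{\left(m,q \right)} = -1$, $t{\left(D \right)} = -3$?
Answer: $\frac{42638 \sqrt{21}}{105} \approx 1860.9$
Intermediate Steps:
$s{\left(m,q \right)} = \frac{1}{4}$ ($s{\left(m,q \right)} = \left(- \frac{1}{4}\right) \left(-1\right) = \frac{1}{4}$)
$v{\left(P \right)} = \sqrt{5 + P}$
$- \frac{63957}{t{\left(6 \right)} v{\left(s{\left(\frac{1}{6},-2 \right)} \right)} 5} = - \frac{63957}{- 3 \sqrt{5 + \frac{1}{4}} \cdot 5} = - \frac{63957}{- 3 \sqrt{\frac{21}{4}} \cdot 5} = - \frac{63957}{- 3 \frac{\sqrt{21}}{2} \cdot 5} = - \frac{63957}{- \frac{3 \sqrt{21}}{2} \cdot 5} = - \frac{63957}{\left(- \frac{15}{2}\right) \sqrt{21}} = - 63957 \left(- \frac{2 \sqrt{21}}{315}\right) = \frac{42638 \sqrt{21}}{105}$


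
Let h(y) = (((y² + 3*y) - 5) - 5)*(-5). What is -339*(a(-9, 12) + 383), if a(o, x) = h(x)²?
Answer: -245057337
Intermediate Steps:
h(y) = 50 - 15*y - 5*y² (h(y) = ((-5 + y² + 3*y) - 5)*(-5) = (-10 + y² + 3*y)*(-5) = 50 - 15*y - 5*y²)
a(o, x) = (50 - 15*x - 5*x²)²
-339*(a(-9, 12) + 383) = -339*(25*(-10 + 12² + 3*12)² + 383) = -339*(25*(-10 + 144 + 36)² + 383) = -339*(25*170² + 383) = -339*(25*28900 + 383) = -339*(722500 + 383) = -339*722883 = -245057337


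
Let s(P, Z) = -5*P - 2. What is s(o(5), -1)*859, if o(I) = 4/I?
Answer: -5154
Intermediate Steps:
s(P, Z) = -2 - 5*P
s(o(5), -1)*859 = (-2 - 20/5)*859 = (-2 - 5*⅘)*859 = (-2 - 4)*859 = -6*859 = -5154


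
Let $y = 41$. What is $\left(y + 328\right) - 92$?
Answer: $277$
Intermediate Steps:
$\left(y + 328\right) - 92 = \left(41 + 328\right) - 92 = 369 - 92 = 277$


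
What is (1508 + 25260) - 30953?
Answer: -4185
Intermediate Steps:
(1508 + 25260) - 30953 = 26768 - 30953 = -4185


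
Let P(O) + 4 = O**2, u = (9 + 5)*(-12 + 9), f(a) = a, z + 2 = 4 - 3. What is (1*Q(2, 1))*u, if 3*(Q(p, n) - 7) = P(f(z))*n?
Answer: -252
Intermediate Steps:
z = -1 (z = -2 + (4 - 3) = -2 + 1 = -1)
u = -42 (u = 14*(-3) = -42)
P(O) = -4 + O**2
Q(p, n) = 7 - n (Q(p, n) = 7 + ((-4 + (-1)**2)*n)/3 = 7 + ((-4 + 1)*n)/3 = 7 + (-3*n)/3 = 7 - n)
(1*Q(2, 1))*u = (1*(7 - 1*1))*(-42) = (1*(7 - 1))*(-42) = (1*6)*(-42) = 6*(-42) = -252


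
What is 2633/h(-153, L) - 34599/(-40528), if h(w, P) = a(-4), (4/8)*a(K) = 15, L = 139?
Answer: 53874097/607920 ≈ 88.620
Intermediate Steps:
a(K) = 30 (a(K) = 2*15 = 30)
h(w, P) = 30
2633/h(-153, L) - 34599/(-40528) = 2633/30 - 34599/(-40528) = 2633*(1/30) - 34599*(-1/40528) = 2633/30 + 34599/40528 = 53874097/607920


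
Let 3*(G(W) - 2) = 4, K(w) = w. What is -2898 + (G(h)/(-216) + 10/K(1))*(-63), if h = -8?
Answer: -126973/36 ≈ -3527.0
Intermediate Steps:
G(W) = 10/3 (G(W) = 2 + (⅓)*4 = 2 + 4/3 = 10/3)
-2898 + (G(h)/(-216) + 10/K(1))*(-63) = -2898 + ((10/3)/(-216) + 10/1)*(-63) = -2898 + ((10/3)*(-1/216) + 10*1)*(-63) = -2898 + (-5/324 + 10)*(-63) = -2898 + (3235/324)*(-63) = -2898 - 22645/36 = -126973/36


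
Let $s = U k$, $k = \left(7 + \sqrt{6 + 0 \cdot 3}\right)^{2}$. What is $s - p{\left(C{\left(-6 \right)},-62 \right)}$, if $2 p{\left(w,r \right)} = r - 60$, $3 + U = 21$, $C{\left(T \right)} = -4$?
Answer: $1051 + 252 \sqrt{6} \approx 1668.3$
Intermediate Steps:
$U = 18$ ($U = -3 + 21 = 18$)
$p{\left(w,r \right)} = -30 + \frac{r}{2}$ ($p{\left(w,r \right)} = \frac{r - 60}{2} = \frac{-60 + r}{2} = -30 + \frac{r}{2}$)
$k = \left(7 + \sqrt{6}\right)^{2}$ ($k = \left(7 + \sqrt{6 + 0}\right)^{2} = \left(7 + \sqrt{6}\right)^{2} \approx 89.293$)
$s = 18 \left(7 + \sqrt{6}\right)^{2} \approx 1607.3$
$s - p{\left(C{\left(-6 \right)},-62 \right)} = \left(990 + 252 \sqrt{6}\right) - \left(-30 + \frac{1}{2} \left(-62\right)\right) = \left(990 + 252 \sqrt{6}\right) - \left(-30 - 31\right) = \left(990 + 252 \sqrt{6}\right) - -61 = \left(990 + 252 \sqrt{6}\right) + 61 = 1051 + 252 \sqrt{6}$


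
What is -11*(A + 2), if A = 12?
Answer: -154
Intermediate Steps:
-11*(A + 2) = -11*(12 + 2) = -11*14 = -154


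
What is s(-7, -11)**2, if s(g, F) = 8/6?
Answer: 16/9 ≈ 1.7778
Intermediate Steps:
s(g, F) = 4/3 (s(g, F) = 8*(1/6) = 4/3)
s(-7, -11)**2 = (4/3)**2 = 16/9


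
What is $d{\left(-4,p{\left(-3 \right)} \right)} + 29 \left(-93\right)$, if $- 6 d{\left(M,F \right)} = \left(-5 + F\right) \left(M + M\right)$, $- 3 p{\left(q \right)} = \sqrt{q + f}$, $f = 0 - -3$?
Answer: $- \frac{8111}{3} \approx -2703.7$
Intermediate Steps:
$f = 3$ ($f = 0 + 3 = 3$)
$p{\left(q \right)} = - \frac{\sqrt{3 + q}}{3}$ ($p{\left(q \right)} = - \frac{\sqrt{q + 3}}{3} = - \frac{\sqrt{3 + q}}{3}$)
$d{\left(M,F \right)} = - \frac{M \left(-5 + F\right)}{3}$ ($d{\left(M,F \right)} = - \frac{\left(-5 + F\right) \left(M + M\right)}{6} = - \frac{\left(-5 + F\right) 2 M}{6} = - \frac{2 M \left(-5 + F\right)}{6} = - \frac{M \left(-5 + F\right)}{3}$)
$d{\left(-4,p{\left(-3 \right)} \right)} + 29 \left(-93\right) = \frac{1}{3} \left(-4\right) \left(5 - - \frac{\sqrt{3 - 3}}{3}\right) + 29 \left(-93\right) = \frac{1}{3} \left(-4\right) \left(5 - - \frac{\sqrt{0}}{3}\right) - 2697 = \frac{1}{3} \left(-4\right) \left(5 - \left(- \frac{1}{3}\right) 0\right) - 2697 = \frac{1}{3} \left(-4\right) \left(5 - 0\right) - 2697 = \frac{1}{3} \left(-4\right) \left(5 + 0\right) - 2697 = \frac{1}{3} \left(-4\right) 5 - 2697 = - \frac{20}{3} - 2697 = - \frac{8111}{3}$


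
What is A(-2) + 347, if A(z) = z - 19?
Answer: 326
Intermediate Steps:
A(z) = -19 + z
A(-2) + 347 = (-19 - 2) + 347 = -21 + 347 = 326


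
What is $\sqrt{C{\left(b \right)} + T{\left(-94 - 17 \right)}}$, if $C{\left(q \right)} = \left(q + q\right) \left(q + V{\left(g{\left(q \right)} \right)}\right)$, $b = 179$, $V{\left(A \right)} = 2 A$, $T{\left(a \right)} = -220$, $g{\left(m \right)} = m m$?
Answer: $\sqrt{23005218} \approx 4796.4$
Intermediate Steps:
$g{\left(m \right)} = m^{2}$
$C{\left(q \right)} = 2 q \left(q + 2 q^{2}\right)$ ($C{\left(q \right)} = \left(q + q\right) \left(q + 2 q^{2}\right) = 2 q \left(q + 2 q^{2}\right)$)
$\sqrt{C{\left(b \right)} + T{\left(-94 - 17 \right)}} = \sqrt{179^{2} \left(2 + 4 \cdot 179\right) - 220} = \sqrt{32041 \left(2 + 716\right) - 220} = \sqrt{32041 \cdot 718 - 220} = \sqrt{23005438 - 220} = \sqrt{23005218}$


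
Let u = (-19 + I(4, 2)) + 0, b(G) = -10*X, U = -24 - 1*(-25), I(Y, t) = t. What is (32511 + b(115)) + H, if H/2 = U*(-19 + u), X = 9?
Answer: 32349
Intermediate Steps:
U = 1 (U = -24 + 25 = 1)
b(G) = -90 (b(G) = -10*9 = -90)
u = -17 (u = (-19 + 2) + 0 = -17 + 0 = -17)
H = -72 (H = 2*(1*(-19 - 17)) = 2*(1*(-36)) = 2*(-36) = -72)
(32511 + b(115)) + H = (32511 - 90) - 72 = 32421 - 72 = 32349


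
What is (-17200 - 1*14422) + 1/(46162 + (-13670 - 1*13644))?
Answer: -596011455/18848 ≈ -31622.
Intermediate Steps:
(-17200 - 1*14422) + 1/(46162 + (-13670 - 1*13644)) = (-17200 - 14422) + 1/(46162 + (-13670 - 13644)) = -31622 + 1/(46162 - 27314) = -31622 + 1/18848 = -596011455/18848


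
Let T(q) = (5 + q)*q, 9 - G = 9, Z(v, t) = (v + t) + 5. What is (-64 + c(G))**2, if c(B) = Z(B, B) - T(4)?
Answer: 9025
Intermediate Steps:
Z(v, t) = 5 + t + v (Z(v, t) = (t + v) + 5 = 5 + t + v)
G = 0 (G = 9 - 1*9 = 9 - 9 = 0)
T(q) = q*(5 + q)
c(B) = -31 + 2*B (c(B) = (5 + B + B) - 4*(5 + 4) = (5 + 2*B) - 4*9 = (5 + 2*B) - 1*36 = (5 + 2*B) - 36 = -31 + 2*B)
(-64 + c(G))**2 = (-64 + (-31 + 2*0))**2 = (-64 + (-31 + 0))**2 = (-64 - 31)**2 = (-95)**2 = 9025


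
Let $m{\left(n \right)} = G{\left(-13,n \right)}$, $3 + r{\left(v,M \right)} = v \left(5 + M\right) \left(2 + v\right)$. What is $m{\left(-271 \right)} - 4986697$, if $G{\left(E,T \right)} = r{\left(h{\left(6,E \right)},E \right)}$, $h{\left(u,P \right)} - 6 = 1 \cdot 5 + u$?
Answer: $-4989284$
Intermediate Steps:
$h{\left(u,P \right)} = 11 + u$ ($h{\left(u,P \right)} = 6 + \left(1 \cdot 5 + u\right) = 6 + \left(5 + u\right) = 11 + u$)
$r{\left(v,M \right)} = -3 + v \left(2 + v\right) \left(5 + M\right)$ ($r{\left(v,M \right)} = -3 + v \left(5 + M\right) \left(2 + v\right) = -3 + v \left(2 + v\right) \left(5 + M\right)$)
$G{\left(E,T \right)} = 1612 + 323 E$ ($G{\left(E,T \right)} = -3 + 5 \left(11 + 6\right)^{2} + 10 \left(11 + 6\right) + E \left(11 + 6\right)^{2} + 2 E \left(11 + 6\right) = -3 + 5 \cdot 17^{2} + 10 \cdot 17 + E 17^{2} + 2 E 17 = -3 + 5 \cdot 289 + 170 + E 289 + 34 E = -3 + 1445 + 170 + 289 E + 34 E = 1612 + 323 E$)
$m{\left(n \right)} = -2587$ ($m{\left(n \right)} = 1612 + 323 \left(-13\right) = 1612 - 4199 = -2587$)
$m{\left(-271 \right)} - 4986697 = -2587 - 4986697 = -4989284$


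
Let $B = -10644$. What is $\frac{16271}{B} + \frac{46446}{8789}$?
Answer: $\frac{351365405}{93550116} \approx 3.7559$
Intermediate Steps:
$\frac{16271}{B} + \frac{46446}{8789} = \frac{16271}{-10644} + \frac{46446}{8789} = 16271 \left(- \frac{1}{10644}\right) + 46446 \cdot \frac{1}{8789} = - \frac{16271}{10644} + \frac{46446}{8789} = \frac{351365405}{93550116}$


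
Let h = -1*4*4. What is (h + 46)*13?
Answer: 390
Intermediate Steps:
h = -16 (h = -4*4 = -16)
(h + 46)*13 = (-16 + 46)*13 = 30*13 = 390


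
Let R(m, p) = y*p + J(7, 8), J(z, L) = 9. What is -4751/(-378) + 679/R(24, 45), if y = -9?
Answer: 90263/8316 ≈ 10.854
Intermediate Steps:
R(m, p) = 9 - 9*p (R(m, p) = -9*p + 9 = 9 - 9*p)
-4751/(-378) + 679/R(24, 45) = -4751/(-378) + 679/(9 - 9*45) = -4751*(-1/378) + 679/(9 - 405) = 4751/378 + 679/(-396) = 4751/378 + 679*(-1/396) = 4751/378 - 679/396 = 90263/8316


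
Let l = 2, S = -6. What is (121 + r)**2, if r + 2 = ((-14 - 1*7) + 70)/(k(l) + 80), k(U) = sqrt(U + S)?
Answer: 146687465603/10252804 - 9383451*I/2563201 ≈ 14307.0 - 3.6608*I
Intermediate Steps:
k(U) = sqrt(-6 + U) (k(U) = sqrt(U - 6) = sqrt(-6 + U))
r = -2 + 49*(80 - 2*I)/6404 (r = -2 + ((-14 - 1*7) + 70)/(sqrt(-6 + 2) + 80) = -2 + ((-14 - 7) + 70)/(sqrt(-4) + 80) = -2 + (-21 + 70)/(2*I + 80) = -2 + 49/(80 + 2*I) = -2 + 49*((80 - 2*I)/6404) = -2 + 49*(80 - 2*I)/6404 ≈ -1.3879 - 0.015303*I)
(121 + r)**2 = (121 + (-2222/1601 - 49*I/3202))**2 = (191499/1601 - 49*I/3202)**2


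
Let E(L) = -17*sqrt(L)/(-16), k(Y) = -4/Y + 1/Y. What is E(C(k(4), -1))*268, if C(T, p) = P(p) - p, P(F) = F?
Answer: 0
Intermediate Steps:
k(Y) = -3/Y (k(Y) = -4/Y + 1/Y = -3/Y)
C(T, p) = 0 (C(T, p) = p - p = 0)
E(L) = 17*sqrt(L)/16 (E(L) = -17*sqrt(L)*(-1/16) = 17*sqrt(L)/16)
E(C(k(4), -1))*268 = (17*sqrt(0)/16)*268 = ((17/16)*0)*268 = 0*268 = 0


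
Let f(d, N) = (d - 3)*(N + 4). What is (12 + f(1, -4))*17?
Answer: 204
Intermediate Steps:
f(d, N) = (-3 + d)*(4 + N)
(12 + f(1, -4))*17 = (12 + (-12 - 3*(-4) + 4*1 - 4*1))*17 = (12 + (-12 + 12 + 4 - 4))*17 = (12 + 0)*17 = 12*17 = 204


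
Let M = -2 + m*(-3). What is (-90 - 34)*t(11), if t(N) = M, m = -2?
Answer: -496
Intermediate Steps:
M = 4 (M = -2 - 2*(-3) = -2 + 6 = 4)
t(N) = 4
(-90 - 34)*t(11) = (-90 - 34)*4 = -124*4 = -496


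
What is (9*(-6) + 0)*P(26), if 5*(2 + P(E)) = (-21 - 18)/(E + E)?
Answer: 1161/10 ≈ 116.10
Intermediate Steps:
P(E) = -2 - 39/(10*E) (P(E) = -2 + ((-21 - 18)/(E + E))/5 = -2 + (-39*1/(2*E))/5 = -2 + (-39/(2*E))/5 = -2 - 39/(10*E))
(9*(-6) + 0)*P(26) = (9*(-6) + 0)*(-2 - 39/10/26) = (-54 + 0)*(-2 - 39/10*1/26) = -54*(-2 - 3/20) = -54*(-43/20) = 1161/10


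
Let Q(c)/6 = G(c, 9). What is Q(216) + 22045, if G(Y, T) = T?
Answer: 22099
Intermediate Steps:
Q(c) = 54 (Q(c) = 6*9 = 54)
Q(216) + 22045 = 54 + 22045 = 22099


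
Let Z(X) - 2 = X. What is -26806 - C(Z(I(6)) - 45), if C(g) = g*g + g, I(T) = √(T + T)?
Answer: -28624 + 170*√3 ≈ -28330.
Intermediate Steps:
I(T) = √2*√T (I(T) = √(2*T) = √2*√T)
Z(X) = 2 + X
C(g) = g + g² (C(g) = g² + g = g + g²)
-26806 - C(Z(I(6)) - 45) = -26806 - ((2 + √2*√6) - 45)*(1 + ((2 + √2*√6) - 45)) = -26806 - ((2 + 2*√3) - 45)*(1 + ((2 + 2*√3) - 45)) = -26806 - (-43 + 2*√3)*(1 + (-43 + 2*√3)) = -26806 - (-43 + 2*√3)*(-42 + 2*√3)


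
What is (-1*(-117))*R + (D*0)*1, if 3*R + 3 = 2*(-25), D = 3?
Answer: -2067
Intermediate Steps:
R = -53/3 (R = -1 + (2*(-25))/3 = -1 + (⅓)*(-50) = -1 - 50/3 = -53/3 ≈ -17.667)
(-1*(-117))*R + (D*0)*1 = -1*(-117)*(-53/3) + (3*0)*1 = 117*(-53/3) + 0*1 = -2067 + 0 = -2067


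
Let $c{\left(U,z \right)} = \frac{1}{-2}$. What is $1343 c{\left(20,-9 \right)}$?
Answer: $- \frac{1343}{2} \approx -671.5$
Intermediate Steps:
$c{\left(U,z \right)} = - \frac{1}{2}$
$1343 c{\left(20,-9 \right)} = 1343 \left(- \frac{1}{2}\right) = - \frac{1343}{2}$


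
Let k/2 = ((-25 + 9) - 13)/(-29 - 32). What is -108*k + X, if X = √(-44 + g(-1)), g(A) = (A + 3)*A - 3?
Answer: -6264/61 + 7*I ≈ -102.69 + 7.0*I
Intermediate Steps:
g(A) = -3 + A*(3 + A) (g(A) = (3 + A)*A - 3 = A*(3 + A) - 3 = -3 + A*(3 + A))
X = 7*I (X = √(-44 + (-3 + (-1)² + 3*(-1))) = √(-44 + (-3 + 1 - 3)) = √(-44 - 5) = √(-49) = 7*I ≈ 7.0*I)
k = 58/61 (k = 2*(((-25 + 9) - 13)/(-29 - 32)) = 2*((-16 - 13)/(-61)) = 2*(-29*(-1/61)) = 2*(29/61) = 58/61 ≈ 0.95082)
-108*k + X = -108*58/61 + 7*I = -6264/61 + 7*I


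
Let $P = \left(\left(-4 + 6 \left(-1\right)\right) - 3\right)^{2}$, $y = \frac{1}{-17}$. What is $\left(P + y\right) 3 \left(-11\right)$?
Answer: $- \frac{94776}{17} \approx -5575.1$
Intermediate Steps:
$y = - \frac{1}{17} \approx -0.058824$
$P = 169$ ($P = \left(\left(-4 - 6\right) - 3\right)^{2} = \left(-10 - 3\right)^{2} = \left(-13\right)^{2} = 169$)
$\left(P + y\right) 3 \left(-11\right) = \left(169 - \frac{1}{17}\right) 3 \left(-11\right) = \frac{2872}{17} \left(-33\right) = - \frac{94776}{17}$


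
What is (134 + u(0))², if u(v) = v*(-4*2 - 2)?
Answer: 17956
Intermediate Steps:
u(v) = -10*v (u(v) = v*(-8 - 2) = v*(-10) = -10*v)
(134 + u(0))² = (134 - 10*0)² = (134 + 0)² = 134² = 17956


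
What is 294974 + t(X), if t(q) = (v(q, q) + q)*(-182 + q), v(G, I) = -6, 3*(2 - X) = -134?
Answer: 2605234/9 ≈ 2.8947e+5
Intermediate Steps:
X = 140/3 (X = 2 - 1/3*(-134) = 2 + 134/3 = 140/3 ≈ 46.667)
t(q) = (-182 + q)*(-6 + q) (t(q) = (-6 + q)*(-182 + q) = (-182 + q)*(-6 + q))
294974 + t(X) = 294974 + (1092 + (140/3)**2 - 188*140/3) = 294974 + (1092 + 19600/9 - 26320/3) = 294974 - 49532/9 = 2605234/9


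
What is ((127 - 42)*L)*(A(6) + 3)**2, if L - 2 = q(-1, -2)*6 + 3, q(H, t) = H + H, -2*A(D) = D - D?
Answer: -5355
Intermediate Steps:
A(D) = 0 (A(D) = -(D - D)/2 = -1/2*0 = 0)
q(H, t) = 2*H
L = -7 (L = 2 + ((2*(-1))*6 + 3) = 2 + (-2*6 + 3) = 2 + (-12 + 3) = 2 - 9 = -7)
((127 - 42)*L)*(A(6) + 3)**2 = ((127 - 42)*(-7))*(0 + 3)**2 = (85*(-7))*3**2 = -595*9 = -5355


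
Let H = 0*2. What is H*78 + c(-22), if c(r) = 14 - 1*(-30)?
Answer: 44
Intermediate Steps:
c(r) = 44 (c(r) = 14 + 30 = 44)
H = 0
H*78 + c(-22) = 0*78 + 44 = 0 + 44 = 44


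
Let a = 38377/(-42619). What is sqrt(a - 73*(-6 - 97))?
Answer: 2*sqrt(3413929830549)/42619 ≈ 86.707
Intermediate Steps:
a = -38377/42619 (a = 38377*(-1/42619) = -38377/42619 ≈ -0.90047)
sqrt(a - 73*(-6 - 97)) = sqrt(-38377/42619 - 73*(-6 - 97)) = sqrt(-38377/42619 - 73*(-103)) = sqrt(-38377/42619 + 7519) = sqrt(320413884/42619) = 2*sqrt(3413929830549)/42619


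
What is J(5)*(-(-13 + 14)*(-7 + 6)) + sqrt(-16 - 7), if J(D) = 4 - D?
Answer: -1 + I*sqrt(23) ≈ -1.0 + 4.7958*I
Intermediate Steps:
J(5)*(-(-13 + 14)*(-7 + 6)) + sqrt(-16 - 7) = (4 - 1*5)*(-(-13 + 14)*(-7 + 6)) + sqrt(-16 - 7) = (4 - 5)*(-(-1)) + sqrt(-23) = -(-1)*(-1) + I*sqrt(23) = -1*1 + I*sqrt(23) = -1 + I*sqrt(23)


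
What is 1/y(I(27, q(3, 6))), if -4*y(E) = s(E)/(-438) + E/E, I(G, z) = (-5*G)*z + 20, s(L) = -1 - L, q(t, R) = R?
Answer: 584/117 ≈ 4.9915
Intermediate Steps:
I(G, z) = 20 - 5*G*z (I(G, z) = -5*G*z + 20 = 20 - 5*G*z)
y(E) = -439/1752 - E/1752 (y(E) = -((-1 - E)/(-438) + E/E)/4 = -((-1 - E)*(-1/438) + 1)/4 = -((1/438 + E/438) + 1)/4 = -(439/438 + E/438)/4 = -439/1752 - E/1752)
1/y(I(27, q(3, 6))) = 1/(-439/1752 - (20 - 5*27*6)/1752) = 1/(-439/1752 - (20 - 810)/1752) = 1/(-439/1752 - 1/1752*(-790)) = 1/(-439/1752 + 395/876) = 1/(117/584) = 584/117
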